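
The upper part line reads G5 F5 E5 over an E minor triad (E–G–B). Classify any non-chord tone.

The harmony at that moment is E minor triad (E, G, B); F5 is not a chord tone.
It is approached by step down from G5 and left by step down to E5.
Step in, step out in the same direction — a passing tone.

F5 is a passing tone.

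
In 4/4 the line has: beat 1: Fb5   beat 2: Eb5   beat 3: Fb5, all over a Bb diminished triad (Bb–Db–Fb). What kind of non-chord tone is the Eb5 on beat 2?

Lower neighbor tone.

The harmony at that moment is Bb diminished triad (Bb, Db, Fb); Eb5 is not a chord tone.
It is approached by step down from Fb5 and left by step up to Fb5.
Step away and step back to the same note — a neighbor tone (lower neighbor).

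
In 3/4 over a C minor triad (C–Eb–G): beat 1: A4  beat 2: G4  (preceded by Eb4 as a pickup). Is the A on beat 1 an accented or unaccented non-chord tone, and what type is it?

The harmony at that moment is C minor triad (C, Eb, G); A4 is not a chord tone.
It is approached by leap up from Eb4 and left by step down to G4.
Leap in, step out — an appoggiatura.
It falls on the downbeat, so it is accented.

Accented appoggiatura.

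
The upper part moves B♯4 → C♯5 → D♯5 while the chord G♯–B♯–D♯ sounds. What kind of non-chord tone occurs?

The harmony at that moment is G♯ major triad (G♯, B♯, D♯); C♯5 is not a chord tone.
It is approached by step up from B♯4 and left by step up to D♯5.
Step in, step out in the same direction — a passing tone.

C♯5 is a passing tone.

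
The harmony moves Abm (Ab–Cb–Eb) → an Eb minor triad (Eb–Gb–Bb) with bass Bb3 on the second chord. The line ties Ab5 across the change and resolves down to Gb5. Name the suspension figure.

7–6 suspension.

At the second chord the bass is Bb3. The suspended Ab5 lies a seventh above the bass; after resolving down by step to Gb5, the interval above the bass becomes a sixth.
Suspension figures are named by those two intervals: 7–6.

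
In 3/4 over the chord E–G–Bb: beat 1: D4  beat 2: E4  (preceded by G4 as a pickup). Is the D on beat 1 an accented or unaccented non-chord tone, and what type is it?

The harmony at that moment is E diminished triad (E, G, Bb); D4 is not a chord tone.
It is approached by leap down from G4 and left by step up to E4.
Leap in, step out — an appoggiatura.
It falls on the downbeat, so it is accented.

Accented appoggiatura.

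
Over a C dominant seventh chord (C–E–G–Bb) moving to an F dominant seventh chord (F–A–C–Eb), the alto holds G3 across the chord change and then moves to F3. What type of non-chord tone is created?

G3 is a suspension.

The harmony at that moment is F dominant seventh chord (F, A, C, Eb); G3 is not a chord tone.
It is held over (the same pitch as the preceding G3) and left by step down to F3.
Held over from the previous chord and resolving down by step — a suspension.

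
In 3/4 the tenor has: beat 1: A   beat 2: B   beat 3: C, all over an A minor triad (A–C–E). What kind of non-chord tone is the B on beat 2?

The harmony at that moment is A minor triad (A, C, E); B is not a chord tone.
It is approached by step up from A and left by step up to C.
Step in, step out in the same direction — a passing tone.

Passing tone.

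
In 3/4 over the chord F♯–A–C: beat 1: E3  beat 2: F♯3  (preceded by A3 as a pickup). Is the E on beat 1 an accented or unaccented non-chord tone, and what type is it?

The harmony at that moment is F♯ diminished triad (F♯, A, C); E3 is not a chord tone.
It is approached by leap down from A3 and left by step up to F♯3.
Leap in, step out — an appoggiatura.
It falls on the downbeat, so it is accented.

Accented appoggiatura.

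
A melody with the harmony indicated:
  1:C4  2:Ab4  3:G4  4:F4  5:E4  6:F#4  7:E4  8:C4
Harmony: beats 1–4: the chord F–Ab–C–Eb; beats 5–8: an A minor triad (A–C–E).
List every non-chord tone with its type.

The harmony at that moment is F minor seventh chord (F, Ab, C, Eb); G4 is not a chord tone.
It is approached by step down from Ab4 and left by step down to F4.
Step in, step out in the same direction — a passing tone.
The harmony at that moment is A minor triad (A, C, E); F#4 is not a chord tone.
It is approached by step up from E4 and left by step down to E4.
Step away and step back to the same note — a neighbor tone (upper neighbor).

G4 (beat 3) — passing tone; F#4 (beat 6) — neighbor tone.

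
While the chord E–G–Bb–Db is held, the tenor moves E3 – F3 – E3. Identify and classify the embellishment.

F3 is a neighbor tone.

The harmony at that moment is E diminished seventh chord (E, G, Bb, Db); F3 is not a chord tone.
It is approached by step up from E3 and left by step down to E3.
Step away and step back to the same note — a neighbor tone (upper neighbor).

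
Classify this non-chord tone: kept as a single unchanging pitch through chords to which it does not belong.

Pedal tone.

Approach: none. Departure: none — a single pitch is sustained while the chords change around it, passing through harmonies that do not contain it.
No melodic motion at all; the dissonance is created entirely by the moving harmonies against the stationary note — a pedal tone (pedal point).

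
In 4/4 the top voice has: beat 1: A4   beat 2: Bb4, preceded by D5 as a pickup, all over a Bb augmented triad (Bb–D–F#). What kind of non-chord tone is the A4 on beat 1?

Appoggiatura.

The harmony at that moment is Bb augmented triad (Bb, D, F#); A4 is not a chord tone.
It is approached by leap down from D5 and left by step up to Bb4.
Leap in, step out, metrically accented — an appoggiatura.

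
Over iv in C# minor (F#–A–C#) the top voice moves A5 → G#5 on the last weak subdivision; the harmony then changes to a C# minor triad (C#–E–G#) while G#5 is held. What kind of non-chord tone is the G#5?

G#5 is an anticipation.

The harmony at that moment is F# minor triad (F#, A, C#); G#5 is not a chord tone.
It is approached by step down from A5 and then sustained as the same pitch into the next harmony.
Arriving early and becoming a chord tone when the harmony changes — an anticipation.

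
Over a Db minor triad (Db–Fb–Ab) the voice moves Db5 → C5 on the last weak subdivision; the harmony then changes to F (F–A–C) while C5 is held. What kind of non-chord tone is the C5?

The harmony at that moment is Db minor triad (Db, Fb, Ab); C5 is not a chord tone.
It is approached by step down from Db5 and then sustained as the same pitch into the next harmony.
Arriving early and becoming a chord tone when the harmony changes — an anticipation.

C5 is an anticipation.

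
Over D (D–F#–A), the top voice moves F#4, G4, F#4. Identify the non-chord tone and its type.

G4 is a neighbor tone.

The harmony at that moment is D major triad (D, F#, A); G4 is not a chord tone.
It is approached by step up from F#4 and left by step down to F#4.
Step away and step back to the same note — a neighbor tone (upper neighbor).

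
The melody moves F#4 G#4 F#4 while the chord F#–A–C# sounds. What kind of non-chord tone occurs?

G#4 is a neighbor tone.

The harmony at that moment is F# minor triad (F#, A, C#); G#4 is not a chord tone.
It is approached by step up from F#4 and left by step down to F#4.
Step away and step back to the same note — a neighbor tone (upper neighbor).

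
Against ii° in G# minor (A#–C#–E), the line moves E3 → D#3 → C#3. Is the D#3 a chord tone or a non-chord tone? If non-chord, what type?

The harmony at that moment is A# diminished triad (A#, C#, E); D#3 is not a chord tone.
It is approached by step down from E3 and left by step down to C#3.
Step in, step out in the same direction — a passing tone.

Non-chord tone — a passing tone.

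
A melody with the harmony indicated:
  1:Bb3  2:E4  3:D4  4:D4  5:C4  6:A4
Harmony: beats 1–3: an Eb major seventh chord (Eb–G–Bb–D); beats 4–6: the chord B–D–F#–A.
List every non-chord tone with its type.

The harmony at that moment is Eb major seventh chord (Eb, G, Bb, D); E4 is not a chord tone.
It is approached by leap up from Bb3 and left by step down to D4.
Leap in, step out — an appoggiatura.
The harmony at that moment is B minor seventh chord (B, D, F#, A); C4 is not a chord tone.
It is approached by step down from D4 and left by leap up to A4.
Step in, leap out — an escape tone.

E4 (beat 2) — appoggiatura; C4 (beat 5) — escape tone.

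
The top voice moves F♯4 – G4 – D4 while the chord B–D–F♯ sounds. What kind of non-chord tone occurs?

G4 is an escape tone.

The harmony at that moment is B minor triad (B, D, F♯); G4 is not a chord tone.
It is approached by step up from F♯4 and left by leap down to D4.
Step in, leap out — an escape tone.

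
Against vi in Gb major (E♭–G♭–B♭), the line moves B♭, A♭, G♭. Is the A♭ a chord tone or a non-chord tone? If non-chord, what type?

The harmony at that moment is E♭ minor triad (E♭, G♭, B♭); A♭ is not a chord tone.
It is approached by step down from B♭ and left by step down to G♭.
Step in, step out in the same direction — a passing tone.

Non-chord tone — a passing tone.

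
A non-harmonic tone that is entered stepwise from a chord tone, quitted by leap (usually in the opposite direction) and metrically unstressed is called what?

Escape tone.

Approach: by step. Departure: by leap. Metric position: weak.
Step in, leap out, from a weak position — an escape tone (échappée). (It is the mirror image of the appoggiatura, which leaps in and steps out on a strong beat.)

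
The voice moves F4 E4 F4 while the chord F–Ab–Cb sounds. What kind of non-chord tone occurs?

The harmony at that moment is F diminished triad (F, Ab, Cb); E4 is not a chord tone.
It is approached by step down from F4 and left by step up to F4.
Step away and step back to the same note — a neighbor tone (lower neighbor).

E4 is a neighbor tone.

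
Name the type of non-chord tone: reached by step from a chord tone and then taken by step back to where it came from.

Approach: by step. Departure: by step in the opposite direction, back to the starting pitch.
Stepwise on both sides but reversing to return to the same chord tone — a neighbor tone. (Had it continued onward in the same direction it would be a passing tone instead.)

Neighbor tone.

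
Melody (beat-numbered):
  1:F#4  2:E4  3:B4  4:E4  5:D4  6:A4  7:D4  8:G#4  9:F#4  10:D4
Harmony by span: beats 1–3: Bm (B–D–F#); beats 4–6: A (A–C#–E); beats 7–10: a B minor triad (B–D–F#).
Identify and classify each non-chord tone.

The harmony at that moment is B minor triad (B, D, F#); E4 is not a chord tone.
It is approached by step down from F#4 and left by leap up to B4.
Step in, leap out — an escape tone.
The harmony at that moment is A major triad (A, C#, E); D4 is not a chord tone.
It is approached by step down from E4 and left by leap up to A4.
Step in, leap out — an escape tone.
The harmony at that moment is B minor triad (B, D, F#); G#4 is not a chord tone.
It is approached by leap up from D4 and left by step down to F#4.
Leap in, step out — an appoggiatura.

E4 (beat 2) — escape tone; D4 (beat 5) — escape tone; G#4 (beat 8) — appoggiatura.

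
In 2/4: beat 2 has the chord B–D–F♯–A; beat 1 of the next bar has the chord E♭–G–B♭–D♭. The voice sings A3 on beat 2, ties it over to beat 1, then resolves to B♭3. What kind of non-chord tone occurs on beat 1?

Retardation.

The harmony at that moment is E♭ dominant seventh chord (E♭, G, B♭, D♭); A3 is not a chord tone.
It is held over (the same pitch as the preceding A3) and left by step up to B♭3.
Held over from the previous chord and resolving up by step — a retardation.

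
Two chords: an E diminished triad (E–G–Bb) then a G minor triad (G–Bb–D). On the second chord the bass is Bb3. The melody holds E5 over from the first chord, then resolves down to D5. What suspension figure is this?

4–3 suspension.

At the second chord the bass is Bb3. The suspended E5 lies a fourth above the bass; after resolving down by step to D5, the interval above the bass becomes a third.
Suspension figures are named by those two intervals: 4–3.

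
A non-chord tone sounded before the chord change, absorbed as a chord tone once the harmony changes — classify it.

Approach: ahead of the chord change (typically by step), so it is dissonant against the current harmony. Departure: none — the same pitch is restated or held and is a chord tone of the new harmony.
Dissonant first, consonant once the harmony catches up: the note simply arrives early — an anticipation. (The reverse timing, consonant first and dissonant after the change, would be a suspension or retardation.)

Anticipation.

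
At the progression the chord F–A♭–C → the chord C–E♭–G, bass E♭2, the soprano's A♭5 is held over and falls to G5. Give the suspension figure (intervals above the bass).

4–3 suspension.

At the second chord the bass is E♭2. The suspended A♭5 lies a fourth above the bass; after resolving down by step to G5, the interval above the bass becomes a third.
Suspension figures are named by those two intervals: 4–3.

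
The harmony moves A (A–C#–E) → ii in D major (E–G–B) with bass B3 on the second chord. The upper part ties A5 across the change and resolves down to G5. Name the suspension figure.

7–6 suspension.

At the second chord the bass is B3. The suspended A5 lies a seventh above the bass; after resolving down by step to G5, the interval above the bass becomes a sixth.
Suspension figures are named by those two intervals: 7–6.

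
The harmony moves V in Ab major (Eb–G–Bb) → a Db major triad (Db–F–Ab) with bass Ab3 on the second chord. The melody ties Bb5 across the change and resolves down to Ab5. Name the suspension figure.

9–8 suspension.

At the second chord the bass is Ab3. The suspended Bb5 lies a ninth above the bass; after resolving down by step to Ab5, the interval above the bass becomes an octave.
Suspension figures are named by those two intervals: 9–8.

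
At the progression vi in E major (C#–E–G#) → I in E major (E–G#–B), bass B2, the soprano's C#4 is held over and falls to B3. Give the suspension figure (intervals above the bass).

9–8 suspension.

At the second chord the bass is B2. The suspended C#4 lies a ninth above the bass; after resolving down by step to B3, the interval above the bass becomes an octave.
Suspension figures are named by those two intervals: 9–8.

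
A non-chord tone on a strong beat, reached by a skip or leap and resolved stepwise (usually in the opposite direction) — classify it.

Approach: by leap. Departure: by step. Metric position: strong.
Leap in, step out, in a metrically strong position — an appoggiatura. (It is the mirror image of the escape tone, which steps in and leaps out from a weak position.)

Appoggiatura.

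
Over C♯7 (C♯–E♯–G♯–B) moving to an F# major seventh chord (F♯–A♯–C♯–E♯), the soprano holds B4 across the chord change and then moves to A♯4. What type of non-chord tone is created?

B4 is a suspension.

The harmony at that moment is F♯ major seventh chord (F♯, A♯, C♯, E♯); B4 is not a chord tone.
It is held over (the same pitch as the preceding B4) and left by step down to A♯4.
Held over from the previous chord and resolving down by step — a suspension.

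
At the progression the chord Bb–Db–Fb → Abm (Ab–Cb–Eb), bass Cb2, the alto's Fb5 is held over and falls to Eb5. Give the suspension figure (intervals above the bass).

At the second chord the bass is Cb2. The suspended Fb5 lies a fourth above the bass; after resolving down by step to Eb5, the interval above the bass becomes a third.
Suspension figures are named by those two intervals: 4–3.

4–3 suspension.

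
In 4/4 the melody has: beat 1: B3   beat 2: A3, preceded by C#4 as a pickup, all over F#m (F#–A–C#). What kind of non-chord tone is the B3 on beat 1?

The harmony at that moment is F# minor triad (F#, A, C#); B3 is not a chord tone.
It is approached by step down from C#4 and left by step down to A3.
Step in, step out in the same direction — a passing tone.

Passing tone.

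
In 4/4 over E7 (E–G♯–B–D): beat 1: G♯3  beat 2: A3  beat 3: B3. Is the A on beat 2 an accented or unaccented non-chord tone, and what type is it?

Unaccented passing tone.

The harmony at that moment is E dominant seventh chord (E, G♯, B, D); A3 is not a chord tone.
It is approached by step up from G♯3 and left by step up to B3.
Step in, step out in the same direction — a passing tone.
It falls on a weak beat, so it is unaccented.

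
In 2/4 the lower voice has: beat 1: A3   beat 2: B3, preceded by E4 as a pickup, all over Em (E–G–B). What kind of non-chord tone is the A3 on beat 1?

The harmony at that moment is E minor triad (E, G, B); A3 is not a chord tone.
It is approached by leap down from E4 and left by step up to B3.
Leap in, step out, metrically accented — an appoggiatura.

Appoggiatura.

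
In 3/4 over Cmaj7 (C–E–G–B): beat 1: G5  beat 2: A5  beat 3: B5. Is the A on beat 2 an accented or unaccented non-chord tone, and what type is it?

The harmony at that moment is C major seventh chord (C, E, G, B); A5 is not a chord tone.
It is approached by step up from G5 and left by step up to B5.
Step in, step out in the same direction — a passing tone.
It falls on a weak beat, so it is unaccented.

Unaccented passing tone.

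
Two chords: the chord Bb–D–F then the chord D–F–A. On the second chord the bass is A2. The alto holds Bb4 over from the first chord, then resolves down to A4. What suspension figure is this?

At the second chord the bass is A2. The suspended Bb4 lies a ninth above the bass; after resolving down by step to A4, the interval above the bass becomes an octave.
Suspension figures are named by those two intervals: 9–8.

9–8 suspension.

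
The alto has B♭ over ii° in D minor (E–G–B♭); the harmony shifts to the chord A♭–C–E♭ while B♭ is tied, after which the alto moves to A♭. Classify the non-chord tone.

B♭ is a suspension.

The harmony at that moment is A♭ major triad (A♭, C, E♭); B♭ is not a chord tone.
It is held over (the same pitch as the preceding B♭) and left by step down to A♭.
Held over from the previous chord and resolving down by step — a suspension.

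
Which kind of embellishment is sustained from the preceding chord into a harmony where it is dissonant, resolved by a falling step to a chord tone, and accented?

Approach: by preparation — the pitch is first a chord tone, then held (tied or repeated) while the harmony changes under it. Departure: down by step. Metric position: strong.
A prepared dissonance that resolves downward by step — a suspension. (The same figure resolving upward would be a retardation.)

Suspension.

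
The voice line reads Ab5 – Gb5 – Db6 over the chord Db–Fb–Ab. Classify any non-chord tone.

The harmony at that moment is Db minor triad (Db, Fb, Ab); Gb5 is not a chord tone.
It is approached by step down from Ab5 and left by leap up to Db6.
Step in, leap out — an escape tone.

Gb5 is an escape tone.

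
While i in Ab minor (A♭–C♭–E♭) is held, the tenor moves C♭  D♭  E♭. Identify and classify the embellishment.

D♭ is a passing tone.

The harmony at that moment is A♭ minor triad (A♭, C♭, E♭); D♭ is not a chord tone.
It is approached by step up from C♭ and left by step up to E♭.
Step in, step out in the same direction — a passing tone.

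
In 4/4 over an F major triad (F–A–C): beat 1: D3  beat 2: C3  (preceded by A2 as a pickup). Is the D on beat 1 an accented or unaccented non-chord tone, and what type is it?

The harmony at that moment is F major triad (F, A, C); D3 is not a chord tone.
It is approached by leap up from A2 and left by step down to C3.
Leap in, step out — an appoggiatura.
It falls on the downbeat, so it is accented.

Accented appoggiatura.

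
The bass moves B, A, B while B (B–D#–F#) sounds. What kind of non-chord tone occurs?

A is a neighbor tone.

The harmony at that moment is B major triad (B, D#, F#); A is not a chord tone.
It is approached by step down from B and left by step up to B.
Step away and step back to the same note — a neighbor tone (lower neighbor).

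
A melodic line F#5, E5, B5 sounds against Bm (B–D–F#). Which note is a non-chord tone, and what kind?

E5 is an escape tone.

The harmony at that moment is B minor triad (B, D, F#); E5 is not a chord tone.
It is approached by step down from F#5 and left by leap up to B5.
Step in, leap out — an escape tone.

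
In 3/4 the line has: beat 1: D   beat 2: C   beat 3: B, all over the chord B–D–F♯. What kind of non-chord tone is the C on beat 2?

The harmony at that moment is B minor triad (B, D, F♯); C is not a chord tone.
It is approached by step down from D and left by step down to B.
Step in, step out in the same direction — a passing tone.

Passing tone.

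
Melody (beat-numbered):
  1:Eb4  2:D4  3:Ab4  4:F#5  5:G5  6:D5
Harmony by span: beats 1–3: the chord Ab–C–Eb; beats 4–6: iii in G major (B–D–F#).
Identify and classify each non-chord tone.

D4 (beat 2) — escape tone; G5 (beat 5) — escape tone.

The harmony at that moment is Ab major triad (Ab, C, Eb); D4 is not a chord tone.
It is approached by step down from Eb4 and left by leap up to Ab4.
Step in, leap out — an escape tone.
The harmony at that moment is B minor triad (B, D, F#); G5 is not a chord tone.
It is approached by step up from F#5 and left by leap down to D5.
Step in, leap out — an escape tone.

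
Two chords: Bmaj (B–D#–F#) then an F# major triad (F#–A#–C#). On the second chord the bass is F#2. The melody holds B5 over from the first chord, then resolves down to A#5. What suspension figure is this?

4–3 suspension.

At the second chord the bass is F#2. The suspended B5 lies a fourth above the bass; after resolving down by step to A#5, the interval above the bass becomes a third.
Suspension figures are named by those two intervals: 4–3.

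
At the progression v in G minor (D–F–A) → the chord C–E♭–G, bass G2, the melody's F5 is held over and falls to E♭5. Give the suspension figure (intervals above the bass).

At the second chord the bass is G2. The suspended F5 lies a seventh above the bass; after resolving down by step to E♭5, the interval above the bass becomes a sixth.
Suspension figures are named by those two intervals: 7–6.

7–6 suspension.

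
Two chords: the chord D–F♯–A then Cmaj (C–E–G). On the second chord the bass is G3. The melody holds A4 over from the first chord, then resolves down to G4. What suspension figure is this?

At the second chord the bass is G3. The suspended A4 lies a ninth above the bass; after resolving down by step to G4, the interval above the bass becomes an octave.
Suspension figures are named by those two intervals: 9–8.

9–8 suspension.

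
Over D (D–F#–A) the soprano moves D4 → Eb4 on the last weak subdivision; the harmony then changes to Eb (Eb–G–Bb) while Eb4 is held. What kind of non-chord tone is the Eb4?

Eb4 is an anticipation.

The harmony at that moment is D major triad (D, F#, A); Eb4 is not a chord tone.
It is approached by step up from D4 and then sustained as the same pitch into the next harmony.
Arriving early and becoming a chord tone when the harmony changes — an anticipation.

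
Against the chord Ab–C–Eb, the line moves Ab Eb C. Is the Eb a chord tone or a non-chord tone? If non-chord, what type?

Ab major triad contains Ab, C, Eb; Eb is the fifth, so it is a chord tone.

Chord tone (the fifth of Ab major triad).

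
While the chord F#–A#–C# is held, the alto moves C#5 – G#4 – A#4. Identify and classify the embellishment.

G#4 is an appoggiatura.

The harmony at that moment is F# major triad (F#, A#, C#); G#4 is not a chord tone.
It is approached by leap down from C#5 and left by step up to A#4.
Leap in, step out — an appoggiatura.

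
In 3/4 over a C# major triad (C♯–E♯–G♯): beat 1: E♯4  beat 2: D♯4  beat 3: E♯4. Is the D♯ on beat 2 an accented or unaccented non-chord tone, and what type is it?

Unaccented neighbor tone.

The harmony at that moment is C♯ major triad (C♯, E♯, G♯); D♯4 is not a chord tone.
It is approached by step down from E♯4 and left by step up to E♯4.
Step away and step back to the same note — a neighbor tone (lower neighbor).
It falls on a weak beat, so it is unaccented.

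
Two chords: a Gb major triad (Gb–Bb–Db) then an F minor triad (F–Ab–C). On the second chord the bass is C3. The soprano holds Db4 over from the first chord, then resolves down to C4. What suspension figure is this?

At the second chord the bass is C3. The suspended Db4 lies a ninth above the bass; after resolving down by step to C4, the interval above the bass becomes an octave.
Suspension figures are named by those two intervals: 9–8.

9–8 suspension.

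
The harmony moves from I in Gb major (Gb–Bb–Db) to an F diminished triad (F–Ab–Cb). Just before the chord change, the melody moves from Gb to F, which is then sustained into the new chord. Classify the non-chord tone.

The harmony at that moment is Gb major triad (Gb, Bb, Db); F is not a chord tone.
It is approached by step down from Gb and then sustained as the same pitch into the next harmony.
Arriving early and becoming a chord tone when the harmony changes — an anticipation.

F is an anticipation.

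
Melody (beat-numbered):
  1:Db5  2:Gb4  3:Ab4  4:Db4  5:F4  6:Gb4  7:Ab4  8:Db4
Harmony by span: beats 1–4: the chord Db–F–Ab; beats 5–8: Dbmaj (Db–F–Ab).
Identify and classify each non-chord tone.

The harmony at that moment is Db major triad (Db, F, Ab); Gb4 is not a chord tone.
It is approached by leap down from Db5 and left by step up to Ab4.
Leap in, step out — an appoggiatura.
The harmony at that moment is Db major triad (Db, F, Ab); Gb4 is not a chord tone.
It is approached by step up from F4 and left by step up to Ab4.
Step in, step out in the same direction — a passing tone.

Gb4 (beat 2) — appoggiatura; Gb4 (beat 6) — passing tone.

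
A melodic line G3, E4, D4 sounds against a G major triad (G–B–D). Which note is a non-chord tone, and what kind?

E4 is an appoggiatura.

The harmony at that moment is G major triad (G, B, D); E4 is not a chord tone.
It is approached by leap up from G3 and left by step down to D4.
Leap in, step out — an appoggiatura.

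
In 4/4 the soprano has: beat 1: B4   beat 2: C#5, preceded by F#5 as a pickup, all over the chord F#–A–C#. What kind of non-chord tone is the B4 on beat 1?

The harmony at that moment is F# minor triad (F#, A, C#); B4 is not a chord tone.
It is approached by leap down from F#5 and left by step up to C#5.
Leap in, step out, metrically accented — an appoggiatura.

Appoggiatura.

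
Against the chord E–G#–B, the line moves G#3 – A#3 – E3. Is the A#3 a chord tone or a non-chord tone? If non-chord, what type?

The harmony at that moment is E major triad (E, G#, B); A#3 is not a chord tone.
It is approached by step up from G#3 and left by leap down to E3.
Step in, leap out — an escape tone.

Non-chord tone — an escape tone.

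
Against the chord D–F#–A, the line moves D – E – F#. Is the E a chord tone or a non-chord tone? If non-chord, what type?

The harmony at that moment is D major triad (D, F#, A); E is not a chord tone.
It is approached by step up from D and left by step up to F#.
Step in, step out in the same direction — a passing tone.

Non-chord tone — a passing tone.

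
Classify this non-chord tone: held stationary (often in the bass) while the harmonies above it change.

Pedal tone.

Approach: none. Departure: none — a single pitch is sustained while the chords change around it, passing through harmonies that do not contain it.
No melodic motion at all; the dissonance is created entirely by the moving harmonies against the stationary note — a pedal tone (pedal point).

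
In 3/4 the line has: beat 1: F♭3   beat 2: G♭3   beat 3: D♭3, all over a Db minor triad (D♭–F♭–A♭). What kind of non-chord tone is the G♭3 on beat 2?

Escape tone.

The harmony at that moment is D♭ minor triad (D♭, F♭, A♭); G♭3 is not a chord tone.
It is approached by step up from F♭3 and left by leap down to D♭3.
Step in, leap out, on a weak beat — an escape tone.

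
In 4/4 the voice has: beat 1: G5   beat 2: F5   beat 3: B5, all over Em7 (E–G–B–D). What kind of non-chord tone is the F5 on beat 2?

The harmony at that moment is E minor seventh chord (E, G, B, D); F5 is not a chord tone.
It is approached by step down from G5 and left by leap up to B5.
Step in, leap out, on a weak beat — an escape tone.

Escape tone.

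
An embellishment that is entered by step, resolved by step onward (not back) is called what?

Approach: by step. Departure: by step, continuing in the same direction.
Stepwise on both sides with no change of direction means the note fills in the space between two different chord tones — a passing tone. (Had it turned back to its starting note it would be a neighbor tone instead.)

Passing tone.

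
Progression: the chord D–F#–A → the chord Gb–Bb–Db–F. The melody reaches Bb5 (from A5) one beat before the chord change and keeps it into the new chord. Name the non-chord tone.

The harmony at that moment is D major triad (D, F#, A); Bb5 is not a chord tone.
It is approached by step up from A5 and then sustained as the same pitch into the next harmony.
Arriving early and becoming a chord tone when the harmony changes — an anticipation.

Bb5 is an anticipation.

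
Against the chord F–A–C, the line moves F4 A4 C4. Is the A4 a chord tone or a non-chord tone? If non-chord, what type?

Chord tone (the third of F major triad).

F major triad contains F, A, C; A is the third, so it is a chord tone.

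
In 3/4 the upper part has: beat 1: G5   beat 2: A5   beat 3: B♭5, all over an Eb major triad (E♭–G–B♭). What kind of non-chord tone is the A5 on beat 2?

The harmony at that moment is E♭ major triad (E♭, G, B♭); A5 is not a chord tone.
It is approached by step up from G5 and left by step up to B♭5.
Step in, step out in the same direction — a passing tone.

Passing tone.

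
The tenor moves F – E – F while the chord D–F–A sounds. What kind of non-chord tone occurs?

E is a neighbor tone.

The harmony at that moment is D minor triad (D, F, A); E is not a chord tone.
It is approached by step down from F and left by step up to F.
Step away and step back to the same note — a neighbor tone (lower neighbor).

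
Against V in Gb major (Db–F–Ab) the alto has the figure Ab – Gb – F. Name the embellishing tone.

Gb is a passing tone.

The harmony at that moment is Db major triad (Db, F, Ab); Gb is not a chord tone.
It is approached by step down from Ab and left by step down to F.
Step in, step out in the same direction — a passing tone.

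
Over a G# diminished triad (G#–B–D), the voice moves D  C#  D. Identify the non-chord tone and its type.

The harmony at that moment is G# diminished triad (G#, B, D); C# is not a chord tone.
It is approached by step down from D and left by step up to D.
Step away and step back to the same note — a neighbor tone (lower neighbor).

C# is a neighbor tone.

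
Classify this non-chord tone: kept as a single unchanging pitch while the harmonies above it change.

Pedal tone.

Approach: none. Departure: none — a single pitch is sustained while the chords change around it, passing through harmonies that do not contain it.
No melodic motion at all; the dissonance is created entirely by the moving harmonies against the stationary note — a pedal tone (pedal point).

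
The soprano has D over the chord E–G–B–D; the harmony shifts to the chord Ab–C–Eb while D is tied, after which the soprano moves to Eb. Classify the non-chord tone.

The harmony at that moment is Ab major triad (Ab, C, Eb); D is not a chord tone.
It is held over (the same pitch as the preceding D) and left by step up to Eb.
Held over from the previous chord and resolving up by step — a retardation.

D is a retardation.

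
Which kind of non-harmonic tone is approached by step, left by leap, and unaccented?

Escape tone.

Approach: by step. Departure: by leap. Metric position: weak.
Step in, leap out, from a weak position — an escape tone (échappée). (It is the mirror image of the appoggiatura, which leaps in and steps out on a strong beat.)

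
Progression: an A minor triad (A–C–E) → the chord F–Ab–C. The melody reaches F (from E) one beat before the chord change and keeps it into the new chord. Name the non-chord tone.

F is an anticipation.

The harmony at that moment is A minor triad (A, C, E); F is not a chord tone.
It is approached by step up from E and then sustained as the same pitch into the next harmony.
Arriving early and becoming a chord tone when the harmony changes — an anticipation.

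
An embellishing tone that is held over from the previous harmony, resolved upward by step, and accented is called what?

Retardation.

Approach: by preparation — the pitch is first a chord tone, then held (tied or repeated) while the harmony changes under it. Departure: up by step. Metric position: strong.
A prepared dissonance that resolves upward by step — a retardation. (The same figure resolving downward would be a suspension.)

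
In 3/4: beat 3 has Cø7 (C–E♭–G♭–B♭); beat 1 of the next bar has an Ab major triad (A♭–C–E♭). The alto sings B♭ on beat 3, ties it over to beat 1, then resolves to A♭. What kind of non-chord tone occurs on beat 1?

The harmony at that moment is A♭ major triad (A♭, C, E♭); B♭ is not a chord tone.
It is held over (the same pitch as the preceding B♭) and left by step down to A♭.
Held over from the previous chord and resolving down by step — a suspension.

Suspension.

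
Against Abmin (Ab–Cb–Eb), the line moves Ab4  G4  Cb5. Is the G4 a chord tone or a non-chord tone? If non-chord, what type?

Non-chord tone — an escape tone.

The harmony at that moment is Ab minor triad (Ab, Cb, Eb); G4 is not a chord tone.
It is approached by step down from Ab4 and left by leap up to Cb5.
Step in, leap out — an escape tone.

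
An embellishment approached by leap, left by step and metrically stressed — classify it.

Appoggiatura.

Approach: by leap. Departure: by step. Metric position: strong.
Leap in, step out, in a metrically strong position — an appoggiatura. (It is the mirror image of the escape tone, which steps in and leaps out from a weak position.)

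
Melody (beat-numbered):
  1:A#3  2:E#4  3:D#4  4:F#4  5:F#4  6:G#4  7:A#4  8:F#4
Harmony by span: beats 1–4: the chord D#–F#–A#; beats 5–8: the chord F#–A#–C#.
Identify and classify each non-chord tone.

E#4 (beat 2) — appoggiatura; G#4 (beat 6) — passing tone.

The harmony at that moment is D# minor triad (D#, F#, A#); E#4 is not a chord tone.
It is approached by leap up from A#3 and left by step down to D#4.
Leap in, step out — an appoggiatura.
The harmony at that moment is F# major triad (F#, A#, C#); G#4 is not a chord tone.
It is approached by step up from F#4 and left by step up to A#4.
Step in, step out in the same direction — a passing tone.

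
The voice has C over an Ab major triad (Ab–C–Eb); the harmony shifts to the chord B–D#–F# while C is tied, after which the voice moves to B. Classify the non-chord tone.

C is a suspension.

The harmony at that moment is B major triad (B, D#, F#); C is not a chord tone.
It is held over (the same pitch as the preceding C) and left by step down to B.
Held over from the previous chord and resolving down by step — a suspension.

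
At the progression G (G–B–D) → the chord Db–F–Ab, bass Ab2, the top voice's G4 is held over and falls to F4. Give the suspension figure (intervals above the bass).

At the second chord the bass is Ab2. The suspended G4 lies a seventh above the bass; after resolving down by step to F4, the interval above the bass becomes a sixth.
Suspension figures are named by those two intervals: 7–6.

7–6 suspension.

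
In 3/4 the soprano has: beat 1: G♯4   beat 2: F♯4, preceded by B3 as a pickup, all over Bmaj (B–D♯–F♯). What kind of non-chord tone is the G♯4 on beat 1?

The harmony at that moment is B major triad (B, D♯, F♯); G♯4 is not a chord tone.
It is approached by leap up from B3 and left by step down to F♯4.
Leap in, step out, metrically accented — an appoggiatura.

Appoggiatura.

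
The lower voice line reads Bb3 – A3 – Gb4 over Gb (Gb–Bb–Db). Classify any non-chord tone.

The harmony at that moment is Gb major triad (Gb, Bb, Db); A3 is not a chord tone.
It is approached by step down from Bb3 and left by leap up to Gb4.
Step in, leap out — an escape tone.

A3 is an escape tone.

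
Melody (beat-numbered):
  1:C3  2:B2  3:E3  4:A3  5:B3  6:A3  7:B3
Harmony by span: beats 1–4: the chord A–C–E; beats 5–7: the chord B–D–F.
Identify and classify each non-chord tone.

The harmony at that moment is A minor triad (A, C, E); B2 is not a chord tone.
It is approached by step down from C3 and left by leap up to E3.
Step in, leap out — an escape tone.
The harmony at that moment is B diminished triad (B, D, F); A3 is not a chord tone.
It is approached by step down from B3 and left by step up to B3.
Step away and step back to the same note — a neighbor tone (lower neighbor).

B2 (beat 2) — escape tone; A3 (beat 6) — neighbor tone.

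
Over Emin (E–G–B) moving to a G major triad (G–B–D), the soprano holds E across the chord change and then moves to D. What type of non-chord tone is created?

E is a suspension.

The harmony at that moment is G major triad (G, B, D); E is not a chord tone.
It is held over (the same pitch as the preceding E) and left by step down to D.
Held over from the previous chord and resolving down by step — a suspension.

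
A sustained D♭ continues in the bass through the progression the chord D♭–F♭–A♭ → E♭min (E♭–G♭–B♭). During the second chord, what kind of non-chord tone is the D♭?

Pedal tone (pedal point).

The harmony at that moment is E♭ minor triad (E♭, G♭, B♭); D♭ is not a chord tone.
It is held over (the same pitch as the preceding D♭) and then sustained as the same pitch into the next harmony.
Sustained through a change of harmony — a pedal tone.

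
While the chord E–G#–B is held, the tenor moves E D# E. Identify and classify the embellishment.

The harmony at that moment is E major triad (E, G#, B); D# is not a chord tone.
It is approached by step down from E and left by step up to E.
Step away and step back to the same note — a neighbor tone (lower neighbor).

D# is a neighbor tone.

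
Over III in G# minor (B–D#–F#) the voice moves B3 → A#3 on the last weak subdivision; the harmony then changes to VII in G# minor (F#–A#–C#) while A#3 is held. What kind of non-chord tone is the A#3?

A#3 is an anticipation.

The harmony at that moment is B major triad (B, D#, F#); A#3 is not a chord tone.
It is approached by step down from B3 and then sustained as the same pitch into the next harmony.
Arriving early and becoming a chord tone when the harmony changes — an anticipation.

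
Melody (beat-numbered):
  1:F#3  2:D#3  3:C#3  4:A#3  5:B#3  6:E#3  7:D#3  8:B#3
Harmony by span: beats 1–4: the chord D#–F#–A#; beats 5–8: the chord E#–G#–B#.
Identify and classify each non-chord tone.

The harmony at that moment is D# minor triad (D#, F#, A#); C#3 is not a chord tone.
It is approached by step down from D#3 and left by leap up to A#3.
Step in, leap out — an escape tone.
The harmony at that moment is E# minor triad (E#, G#, B#); D#3 is not a chord tone.
It is approached by step down from E#3 and left by leap up to B#3.
Step in, leap out — an escape tone.

C#3 (beat 3) — escape tone; D#3 (beat 7) — escape tone.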